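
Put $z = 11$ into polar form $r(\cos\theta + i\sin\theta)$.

r = |z| = sqrt(a^2 + b^2) = sqrt((11)^2 + (0)^2) = sqrt(121 + 0) = sqrt(121) = 11
b = 0 and a > 0, so z lies on the positive real axis: θ = 0°
z = 11(cos 0° + i sin 0°)


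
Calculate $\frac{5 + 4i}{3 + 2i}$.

Multiply numerator and denominator by conjugate (3 - 2i):
= (5 + 4i)(3 - 2i) / (3^2 + 2^2)
= (23 + 2i) / 13
= 23/13 + (2/13)i


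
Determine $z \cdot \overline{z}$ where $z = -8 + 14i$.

z * conjugate(z) = |z|^2 = a^2 + b^2
= (-8)^2 + 14^2 = 260


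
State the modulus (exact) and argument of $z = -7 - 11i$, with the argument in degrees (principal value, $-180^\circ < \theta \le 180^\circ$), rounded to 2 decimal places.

|z| = sqrt((-7)^2 + (-11)^2) = sqrt(170)
arg(z) = arctan(b/a) = arctan(-11/-7) (quadrant-adjusted) = -122.47°


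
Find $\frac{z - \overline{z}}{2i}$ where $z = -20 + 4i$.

z - conjugate(z) = 2bi
(z - conjugate(z))/(2i) = 2bi/(2i) = b = 4


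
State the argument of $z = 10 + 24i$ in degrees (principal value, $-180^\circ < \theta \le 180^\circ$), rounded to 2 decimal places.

θ = arctan(b/a) = arctan(24/10) (quadrant-adjusted) = 67.38°


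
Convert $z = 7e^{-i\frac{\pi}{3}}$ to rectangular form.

a = r cos θ = 7 * 1/2 = 7/2
b = r sin θ = 7 * -sqrt(3)/2 = -7*sqrt(3)/2
z = 7/2 - (7*sqrt(3)/2)i


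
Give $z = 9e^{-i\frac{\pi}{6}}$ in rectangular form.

a = r cos θ = 9 * sqrt(3)/2 = 9*sqrt(3)/2
b = r sin θ = 9 * -1/2 = -9/2
z = 9*sqrt(3)/2 - (9/2)i


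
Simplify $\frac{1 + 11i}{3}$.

Divisor is real, so divide each part by 3:
= 1/3 + (11/3)i


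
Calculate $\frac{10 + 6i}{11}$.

Divisor is real, so divide each part by 11:
= 10/11 + (6/11)i


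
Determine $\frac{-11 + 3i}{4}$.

Divisor is real, so divide each part by 4:
= -11/4 + (3/4)i


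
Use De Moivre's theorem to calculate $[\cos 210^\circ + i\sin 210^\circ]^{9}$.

By De Moivre: z^n = r^n(cos(nθ) + i sin(nθ))
= 1^9(cos(9*210°) + i sin(9*210°))
= 1(cos 90° + i sin 90°)
= i


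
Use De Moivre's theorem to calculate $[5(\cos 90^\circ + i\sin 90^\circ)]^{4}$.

By De Moivre: z^n = r^n(cos(nθ) + i sin(nθ))
= 5^4(cos(4*90°) + i sin(4*90°))
= 625(cos 0° + i sin 0°)
= 625


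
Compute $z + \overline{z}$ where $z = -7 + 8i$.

z + conjugate(z) = (a + bi) + (a - bi) = 2a
= 2 * (-7) = -14


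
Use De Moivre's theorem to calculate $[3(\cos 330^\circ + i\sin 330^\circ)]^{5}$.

By De Moivre: z^n = r^n(cos(nθ) + i sin(nθ))
= 3^5(cos(5*330°) + i sin(5*330°))
= 243(cos 210° + i sin 210°)
= -243*sqrt(3)/2 - (243/2)i


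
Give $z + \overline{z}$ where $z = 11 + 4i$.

z + conjugate(z) = (a + bi) + (a - bi) = 2a
= 2 * 11 = 22


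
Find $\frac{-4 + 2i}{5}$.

Divisor is real, so divide each part by 5:
= -4/5 + (2/5)i


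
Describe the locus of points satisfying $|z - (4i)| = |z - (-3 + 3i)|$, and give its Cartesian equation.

|z - z1| = |z - z2| means z is equidistant from z1 and z2,
i.e. the perpendicular bisector of the segment from (0, 4) to (-3, 3) (midpoint (-3/2, 7/2)).
With z = x + yi, square both sides:
(x - 0)^2 + (y - 4)^2 = (x - (-3))^2 + (y - 3)^2
The x^2 and y^2 terms cancel: -6x + (-2)y = 18 - 16 = 2
Simplify: 3x + y = -1
Locus: Perpendicular bisector of the segment from (0, 4) to (-3, 3): the line 3x + y = -1


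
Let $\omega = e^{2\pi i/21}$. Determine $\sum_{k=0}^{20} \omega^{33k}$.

Let ζ = ω^33 = e^(2πi·33/21). Since 21 ∤ 33, ζ ≠ 1.
Sum = Σ_{k=0}^{20} ζ^k = (ζ^21 - 1)/(ζ - 1) = (ω^{33·21} - 1)/(ζ - 1) = (1 - 1)/(ζ - 1) = 0


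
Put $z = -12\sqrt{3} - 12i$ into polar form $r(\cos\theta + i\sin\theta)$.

r = |z| = sqrt(a^2 + b^2) = sqrt((-12*sqrt(3))^2 + (-12)^2) = sqrt(432 + 144) = sqrt(576) = 24
θ = arctan(b/a) = arctan(-12/-20.7846) (quadrant-adjusted) = 210°
z = 24(cos 210° + i sin 210°)


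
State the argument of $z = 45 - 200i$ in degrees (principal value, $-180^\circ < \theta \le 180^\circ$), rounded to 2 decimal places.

θ = arctan(b/a) = arctan(-200/45) (quadrant-adjusted) = -77.32°


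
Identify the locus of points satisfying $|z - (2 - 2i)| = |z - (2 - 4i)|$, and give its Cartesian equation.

|z - z1| = |z - z2| means z is equidistant from z1 and z2,
i.e. the perpendicular bisector of the segment from (2, -2) to (2, -4) (midpoint (2, -3)).
With z = x + yi, square both sides:
(x - 2)^2 + (y - (-2))^2 = (x - 2)^2 + (y - (-4))^2
The x^2 and y^2 terms cancel: 0x + (-4)y = 20 - 8 = 12
Simplify: y = -3
Locus: Perpendicular bisector of the segment from (2, -2) to (2, -4): the line y = -3


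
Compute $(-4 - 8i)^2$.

(a + bi)^2 = a^2 - b^2 + 2abi
= (-4)^2 - (-8)^2 + 2*(-4)*(-8)i
= -48 + 64i


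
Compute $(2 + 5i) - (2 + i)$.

(2 - 2) + (5 - 1)i = 4i


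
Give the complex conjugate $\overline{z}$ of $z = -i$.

If z = a + bi, then conjugate(z) = a - bi
conjugate(-i) = i


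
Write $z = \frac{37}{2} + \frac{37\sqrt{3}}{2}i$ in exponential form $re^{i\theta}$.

r = |z| = sqrt((37/2)^2 + (37*sqrt(3)/2)^2) = sqrt(1369/4 + 4107/4) = sqrt(1369) = 37
θ = arctan(b/a) = arctan(32.0429/18.5) (quadrant-adjusted) = 60° = π/3
z = 37e^(i*π/3)


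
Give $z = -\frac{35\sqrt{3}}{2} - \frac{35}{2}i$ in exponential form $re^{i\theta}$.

r = |z| = sqrt((-35*sqrt(3)/2)^2 + (-35/2)^2) = sqrt(3675/4 + 1225/4) = sqrt(1225) = 35
θ = arctan(b/a) = arctan(-17.5/-30.3109) (quadrant-adjusted) = -150° = -5π/6
z = 35e^(-i*5π/6)


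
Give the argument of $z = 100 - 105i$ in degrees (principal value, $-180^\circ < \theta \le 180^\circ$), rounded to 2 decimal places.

θ = arctan(b/a) = arctan(-105/100) (quadrant-adjusted) = -46.40°


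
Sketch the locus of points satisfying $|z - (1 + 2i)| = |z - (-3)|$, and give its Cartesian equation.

|z - z1| = |z - z2| means z is equidistant from z1 and z2,
i.e. the perpendicular bisector of the segment from (1, 2) to (-3, 0) (midpoint (-1, 1)).
With z = x + yi, square both sides:
(x - 1)^2 + (y - 2)^2 = (x - (-3))^2 + (y - 0)^2
The x^2 and y^2 terms cancel: -8x + (-4)y = 9 - 5 = 4
Simplify: 2x + y = -1
Locus: Perpendicular bisector of the segment from (1, 2) to (-3, 0): the line 2x + y = -1


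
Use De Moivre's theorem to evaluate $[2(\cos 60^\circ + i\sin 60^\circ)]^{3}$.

By De Moivre: z^n = r^n(cos(nθ) + i sin(nθ))
= 2^3(cos(3*60°) + i sin(3*60°))
= 8(cos 180° + i sin 180°)
= -8


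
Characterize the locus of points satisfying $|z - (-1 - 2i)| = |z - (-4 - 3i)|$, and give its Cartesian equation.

|z - z1| = |z - z2| means z is equidistant from z1 and z2,
i.e. the perpendicular bisector of the segment from (-1, -2) to (-4, -3) (midpoint (-5/2, -5/2)).
With z = x + yi, square both sides:
(x - (-1))^2 + (y - (-2))^2 = (x - (-4))^2 + (y - (-3))^2
The x^2 and y^2 terms cancel: -6x + (-2)y = 25 - 5 = 20
Simplify: 3x + y = -10
Locus: Perpendicular bisector of the segment from (-1, -2) to (-4, -3): the line 3x + y = -10


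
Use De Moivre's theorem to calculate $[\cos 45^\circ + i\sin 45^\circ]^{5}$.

By De Moivre: z^n = r^n(cos(nθ) + i sin(nθ))
= 1^5(cos(5*45°) + i sin(5*45°))
= 1(cos 225° + i sin 225°)
= -sqrt(2)/2 - (sqrt(2)/2)i


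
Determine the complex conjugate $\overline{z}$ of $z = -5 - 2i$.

If z = a + bi, then conjugate(z) = a - bi
conjugate(-5 - 2i) = -5 + 2i


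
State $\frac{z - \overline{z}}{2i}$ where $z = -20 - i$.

z - conjugate(z) = 2bi
(z - conjugate(z))/(2i) = 2bi/(2i) = b = -1


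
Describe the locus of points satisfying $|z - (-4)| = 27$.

|z - z0| = r describes a circle centered at z0 with radius r
Here z0 = -4 and r = 27
Locus: Circle centered at (-4, 0) with radius 27


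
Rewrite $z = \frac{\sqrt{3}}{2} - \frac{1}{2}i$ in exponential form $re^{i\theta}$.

r = |z| = sqrt((sqrt(3)/2)^2 + (-1/2)^2) = sqrt(3/4 + 1/4) = sqrt(1) = 1
θ = arctan(b/a) = arctan(-0.5/0.866) (quadrant-adjusted) = -30° = -π/6
z = 1e^(-i*π/6)


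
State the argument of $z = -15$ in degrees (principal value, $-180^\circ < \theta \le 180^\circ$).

b = 0 and a < 0, so z lies on the negative real axis: θ = 180°


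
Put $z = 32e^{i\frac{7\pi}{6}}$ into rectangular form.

a = r cos θ = 32 * -sqrt(3)/2 = -16*sqrt(3)
b = r sin θ = 32 * -1/2 = -16
z = -16*sqrt(3) - 16i


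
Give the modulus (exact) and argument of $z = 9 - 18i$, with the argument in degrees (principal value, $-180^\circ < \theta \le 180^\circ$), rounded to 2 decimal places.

|z| = sqrt(9^2 + (-18)^2) = sqrt(405)
arg(z) = arctan(b/a) = arctan(-18/9) (quadrant-adjusted) = -63.43°


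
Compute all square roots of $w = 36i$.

|w| = 36, arg(w) = 90°
Root modulus = 36^(1/2) = 6
Root arguments: θ_k = (90° + 360°k)/2 for k = 0, 1, ..., 1
Roots: 3*sqrt(2) + 3*sqrt(2)i, -3*sqrt(2) - 3*sqrt(2)i


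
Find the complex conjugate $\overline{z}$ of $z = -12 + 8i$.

If z = a + bi, then conjugate(z) = a - bi
conjugate(-12 + 8i) = -12 - 8i


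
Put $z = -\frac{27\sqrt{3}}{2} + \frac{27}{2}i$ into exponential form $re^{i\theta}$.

r = |z| = sqrt((-27*sqrt(3)/2)^2 + (27/2)^2) = sqrt(2187/4 + 729/4) = sqrt(729) = 27
θ = arctan(b/a) = arctan(13.5/-23.3827) (quadrant-adjusted) = 150° = 5π/6
z = 27e^(i*5π/6)


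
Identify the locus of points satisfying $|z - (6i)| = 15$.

|z - z0| = r describes a circle centered at z0 with radius r
Here z0 = 6i and r = 15
Locus: Circle centered at (0, 6) with radius 15


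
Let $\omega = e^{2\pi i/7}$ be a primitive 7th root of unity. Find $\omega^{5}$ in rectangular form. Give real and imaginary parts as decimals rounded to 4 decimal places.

ω^5 = e^(2πi·5/7) = e^(i·10π/7)
= cos(10π/7) + i sin(10π/7)
= -0.2225 - 0.9749i


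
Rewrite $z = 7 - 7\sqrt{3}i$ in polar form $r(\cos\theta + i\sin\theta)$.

r = |z| = sqrt(a^2 + b^2) = sqrt((7)^2 + (-7*sqrt(3))^2) = sqrt(49 + 147) = sqrt(196) = 14
θ = arctan(b/a) = arctan(-12.1244/7) (quadrant-adjusted) = 300°
z = 14(cos 300° + i sin 300°)


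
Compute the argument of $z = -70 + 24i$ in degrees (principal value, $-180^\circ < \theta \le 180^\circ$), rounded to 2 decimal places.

θ = arctan(b/a) = arctan(24/-70) (quadrant-adjusted) = 161.08°


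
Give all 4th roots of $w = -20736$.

|w| = 20736, arg(w) = 180°
Root modulus = 20736^(1/4) = 12
Root arguments: θ_k = (180° + 360°k)/4 for k = 0, 1, ..., 3
Roots: 6*sqrt(2) + 6*sqrt(2)i, -6*sqrt(2) + 6*sqrt(2)i, -6*sqrt(2) - 6*sqrt(2)i, 6*sqrt(2) - 6*sqrt(2)i


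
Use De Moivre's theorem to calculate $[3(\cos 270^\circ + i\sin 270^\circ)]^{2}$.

By De Moivre: z^n = r^n(cos(nθ) + i sin(nθ))
= 3^2(cos(2*270°) + i sin(2*270°))
= 9(cos 180° + i sin 180°)
= -9


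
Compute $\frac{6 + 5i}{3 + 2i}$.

Multiply numerator and denominator by conjugate (3 - 2i):
= (6 + 5i)(3 - 2i) / (3^2 + 2^2)
= (28 + 3i) / 13
= 28/13 + (3/13)i


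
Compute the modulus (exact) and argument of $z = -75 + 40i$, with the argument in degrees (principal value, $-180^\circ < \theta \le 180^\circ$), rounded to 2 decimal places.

|z| = sqrt((-75)^2 + 40^2) = 85
arg(z) = arctan(b/a) = arctan(40/-75) (quadrant-adjusted) = 151.93°


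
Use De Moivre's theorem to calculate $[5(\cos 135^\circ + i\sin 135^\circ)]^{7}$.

By De Moivre: z^n = r^n(cos(nθ) + i sin(nθ))
= 5^7(cos(7*135°) + i sin(7*135°))
= 78125(cos 225° + i sin 225°)
= -78125*sqrt(2)/2 - (78125*sqrt(2)/2)i


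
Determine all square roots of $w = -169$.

|w| = 169, arg(w) = 180°
Root modulus = 169^(1/2) = 13
Root arguments: θ_k = (180° + 360°k)/2 for k = 0, 1, ..., 1
Roots: 13i, -13i


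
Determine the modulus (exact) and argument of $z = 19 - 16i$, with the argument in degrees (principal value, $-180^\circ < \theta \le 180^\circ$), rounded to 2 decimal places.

|z| = sqrt(19^2 + (-16)^2) = sqrt(617)
arg(z) = arctan(b/a) = arctan(-16/19) (quadrant-adjusted) = -40.10°


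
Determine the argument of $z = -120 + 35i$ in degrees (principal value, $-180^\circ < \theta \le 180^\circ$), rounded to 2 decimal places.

θ = arctan(b/a) = arctan(35/-120) (quadrant-adjusted) = 163.74°


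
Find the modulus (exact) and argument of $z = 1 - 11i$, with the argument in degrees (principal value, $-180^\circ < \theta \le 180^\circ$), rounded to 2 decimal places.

|z| = sqrt(1^2 + (-11)^2) = sqrt(122)
arg(z) = arctan(b/a) = arctan(-11/1) (quadrant-adjusted) = -84.81°


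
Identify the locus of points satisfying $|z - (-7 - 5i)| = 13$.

|z - z0| = r describes a circle centered at z0 with radius r
Here z0 = -7 - 5i and r = 13
Locus: Circle centered at (-7, -5) with radius 13


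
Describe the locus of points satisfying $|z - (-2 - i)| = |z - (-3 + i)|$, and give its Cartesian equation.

|z - z1| = |z - z2| means z is equidistant from z1 and z2,
i.e. the perpendicular bisector of the segment from (-2, -1) to (-3, 1) (midpoint (-5/2, 0)).
With z = x + yi, square both sides:
(x - (-2))^2 + (y - (-1))^2 = (x - (-3))^2 + (y - 1)^2
The x^2 and y^2 terms cancel: -2x + 4y = 10 - 5 = 5
Simplify: 2x - 4y = -5
Locus: Perpendicular bisector of the segment from (-2, -1) to (-3, 1): the line 2x - 4y = -5


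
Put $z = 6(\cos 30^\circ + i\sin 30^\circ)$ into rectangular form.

a = r cos θ = 6 * sqrt(3)/2 = 3*sqrt(3)
b = r sin θ = 6 * 1/2 = 3
z = 3*sqrt(3) + 3i


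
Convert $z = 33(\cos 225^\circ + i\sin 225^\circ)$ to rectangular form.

a = r cos θ = 33 * -sqrt(2)/2 = -33*sqrt(2)/2
b = r sin θ = 33 * -sqrt(2)/2 = -33*sqrt(2)/2
z = -33*sqrt(2)/2 - (33*sqrt(2)/2)i


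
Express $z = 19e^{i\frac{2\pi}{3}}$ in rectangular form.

a = r cos θ = 19 * -1/2 = -19/2
b = r sin θ = 19 * sqrt(3)/2 = 19*sqrt(3)/2
z = -19/2 + (19*sqrt(3)/2)i


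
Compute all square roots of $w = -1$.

|w| = 1, arg(w) = 180°
Root modulus = 1^(1/2) = 1
Root arguments: θ_k = (180° + 360°k)/2 for k = 0, 1, ..., 1
Roots: i, -i


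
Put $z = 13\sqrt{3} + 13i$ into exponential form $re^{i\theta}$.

r = |z| = sqrt((13*sqrt(3))^2 + (13)^2) = sqrt(507 + 169) = sqrt(676) = 26
θ = arctan(b/a) = arctan(13/22.5167) (quadrant-adjusted) = 30° = π/6
z = 26e^(i*π/6)


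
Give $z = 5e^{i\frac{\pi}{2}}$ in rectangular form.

a = r cos θ = 5 * 0 = 0
b = r sin θ = 5 * 1 = 5
z = 5i


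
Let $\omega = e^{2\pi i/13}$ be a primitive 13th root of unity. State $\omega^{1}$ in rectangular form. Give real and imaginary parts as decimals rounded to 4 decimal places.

ω^1 = e^(2πi·1/13) = e^(i·2π/13)
= cos(2π/13) + i sin(2π/13)
= 0.8855 + 0.4647i


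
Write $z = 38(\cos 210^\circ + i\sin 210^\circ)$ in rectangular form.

a = r cos θ = 38 * -sqrt(3)/2 = -19*sqrt(3)
b = r sin θ = 38 * -1/2 = -19
z = -19*sqrt(3) - 19i


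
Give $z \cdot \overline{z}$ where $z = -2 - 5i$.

z * conjugate(z) = |z|^2 = a^2 + b^2
= (-2)^2 + (-5)^2 = 29


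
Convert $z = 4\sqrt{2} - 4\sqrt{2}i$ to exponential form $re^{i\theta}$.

r = |z| = sqrt((4*sqrt(2))^2 + (-4*sqrt(2))^2) = sqrt(32 + 32) = sqrt(64) = 8
θ = arctan(b/a) = arctan(-5.6569/5.6569) (quadrant-adjusted) = -45° = -π/4
z = 8e^(-i*π/4)


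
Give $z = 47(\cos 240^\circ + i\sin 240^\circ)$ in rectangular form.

a = r cos θ = 47 * -1/2 = -47/2
b = r sin θ = 47 * -sqrt(3)/2 = -47*sqrt(3)/2
z = -47/2 - (47*sqrt(3)/2)i


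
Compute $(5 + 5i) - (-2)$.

(5 - (-2)) + (5 - 0)i = 7 + 5i


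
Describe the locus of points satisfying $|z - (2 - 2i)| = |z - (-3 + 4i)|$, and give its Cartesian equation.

|z - z1| = |z - z2| means z is equidistant from z1 and z2,
i.e. the perpendicular bisector of the segment from (2, -2) to (-3, 4) (midpoint (-1/2, 1)).
With z = x + yi, square both sides:
(x - 2)^2 + (y - (-2))^2 = (x - (-3))^2 + (y - 4)^2
The x^2 and y^2 terms cancel: -10x + 12y = 25 - 8 = 17
Simplify: 10x - 12y = -17
Locus: Perpendicular bisector of the segment from (2, -2) to (-3, 4): the line 10x - 12y = -17


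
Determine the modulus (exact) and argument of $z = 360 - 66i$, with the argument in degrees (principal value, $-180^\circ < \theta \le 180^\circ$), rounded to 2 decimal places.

|z| = sqrt(360^2 + (-66)^2) = 366
arg(z) = arctan(b/a) = arctan(-66/360) (quadrant-adjusted) = -10.39°


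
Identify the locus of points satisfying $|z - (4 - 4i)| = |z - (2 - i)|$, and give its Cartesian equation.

|z - z1| = |z - z2| means z is equidistant from z1 and z2,
i.e. the perpendicular bisector of the segment from (4, -4) to (2, -1) (midpoint (3, -5/2)).
With z = x + yi, square both sides:
(x - 4)^2 + (y - (-4))^2 = (x - 2)^2 + (y - (-1))^2
The x^2 and y^2 terms cancel: -4x + 6y = 5 - 32 = -27
Simplify: 4x - 6y = 27
Locus: Perpendicular bisector of the segment from (4, -4) to (2, -1): the line 4x - 6y = 27


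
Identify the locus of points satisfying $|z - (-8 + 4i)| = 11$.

|z - z0| = r describes a circle centered at z0 with radius r
Here z0 = -8 + 4i and r = 11
Locus: Circle centered at (-8, 4) with radius 11


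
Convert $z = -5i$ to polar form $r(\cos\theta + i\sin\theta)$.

r = |z| = sqrt(a^2 + b^2) = sqrt((0)^2 + (-5)^2) = sqrt(0 + 25) = sqrt(25) = 5
a = 0 and b < 0, so z lies on the negative imaginary axis: θ = 270°
z = 5(cos 270° + i sin 270°)


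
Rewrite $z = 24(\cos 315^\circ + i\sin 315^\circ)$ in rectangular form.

a = r cos θ = 24 * sqrt(2)/2 = 12*sqrt(2)
b = r sin θ = 24 * -sqrt(2)/2 = -12*sqrt(2)
z = 12*sqrt(2) - 12*sqrt(2)i


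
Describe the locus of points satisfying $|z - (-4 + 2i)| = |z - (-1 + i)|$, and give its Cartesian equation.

|z - z1| = |z - z2| means z is equidistant from z1 and z2,
i.e. the perpendicular bisector of the segment from (-4, 2) to (-1, 1) (midpoint (-5/2, 3/2)).
With z = x + yi, square both sides:
(x - (-4))^2 + (y - 2)^2 = (x - (-1))^2 + (y - 1)^2
The x^2 and y^2 terms cancel: 6x + (-2)y = 2 - 20 = -18
Simplify: 3x - y = -9
Locus: Perpendicular bisector of the segment from (-4, 2) to (-1, 1): the line 3x - y = -9


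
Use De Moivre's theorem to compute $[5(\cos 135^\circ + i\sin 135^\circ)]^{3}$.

By De Moivre: z^n = r^n(cos(nθ) + i sin(nθ))
= 5^3(cos(3*135°) + i sin(3*135°))
= 125(cos 45° + i sin 45°)
= 125*sqrt(2)/2 + (125*sqrt(2)/2)i


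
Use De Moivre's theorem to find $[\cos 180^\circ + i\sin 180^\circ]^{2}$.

By De Moivre: z^n = r^n(cos(nθ) + i sin(nθ))
= 1^2(cos(2*180°) + i sin(2*180°))
= 1(cos 0° + i sin 0°)
= 1


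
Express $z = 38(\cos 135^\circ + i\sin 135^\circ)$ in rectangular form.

a = r cos θ = 38 * -sqrt(2)/2 = -19*sqrt(2)
b = r sin θ = 38 * sqrt(2)/2 = 19*sqrt(2)
z = -19*sqrt(2) + 19*sqrt(2)i


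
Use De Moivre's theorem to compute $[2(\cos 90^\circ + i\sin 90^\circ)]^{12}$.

By De Moivre: z^n = r^n(cos(nθ) + i sin(nθ))
= 2^12(cos(12*90°) + i sin(12*90°))
= 4096(cos 0° + i sin 0°)
= 4096


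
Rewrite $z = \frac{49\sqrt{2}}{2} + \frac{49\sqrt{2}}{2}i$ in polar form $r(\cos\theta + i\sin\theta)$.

r = |z| = sqrt(a^2 + b^2) = sqrt((49*sqrt(2)/2)^2 + (49*sqrt(2)/2)^2) = sqrt(2401/2 + 2401/2) = sqrt(2401) = 49
θ = arctan(b/a) = arctan(34.6482/34.6482) (quadrant-adjusted) = 45°
z = 49(cos 45° + i sin 45°)


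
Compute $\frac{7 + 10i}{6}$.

Divisor is real, so divide each part by 6:
= 7/6 + (5/3)i


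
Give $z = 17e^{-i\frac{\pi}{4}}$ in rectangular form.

a = r cos θ = 17 * sqrt(2)/2 = 17*sqrt(2)/2
b = r sin θ = 17 * -sqrt(2)/2 = -17*sqrt(2)/2
z = 17*sqrt(2)/2 - (17*sqrt(2)/2)i


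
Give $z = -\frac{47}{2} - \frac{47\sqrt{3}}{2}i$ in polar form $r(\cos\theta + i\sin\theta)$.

r = |z| = sqrt(a^2 + b^2) = sqrt((-47/2)^2 + (-47*sqrt(3)/2)^2) = sqrt(2209/4 + 6627/4) = sqrt(2209) = 47
θ = arctan(b/a) = arctan(-40.7032/-23.5) (quadrant-adjusted) = 240°
z = 47(cos 240° + i sin 240°)


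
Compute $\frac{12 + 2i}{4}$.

Divisor is real, so divide each part by 4:
= 3 + (1/2)i


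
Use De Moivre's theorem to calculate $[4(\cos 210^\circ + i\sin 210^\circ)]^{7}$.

By De Moivre: z^n = r^n(cos(nθ) + i sin(nθ))
= 4^7(cos(7*210°) + i sin(7*210°))
= 16384(cos 30° + i sin 30°)
= 8192*sqrt(3) + 8192i


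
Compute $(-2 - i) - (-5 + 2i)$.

(-2 - (-5)) + (-1 - 2)i = 3 - 3i


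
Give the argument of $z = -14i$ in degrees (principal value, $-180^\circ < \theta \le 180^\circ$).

a = 0 and b < 0, so z lies on the negative imaginary axis: θ = -90°


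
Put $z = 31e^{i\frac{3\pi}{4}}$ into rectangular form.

a = r cos θ = 31 * -sqrt(2)/2 = -31*sqrt(2)/2
b = r sin θ = 31 * sqrt(2)/2 = 31*sqrt(2)/2
z = -31*sqrt(2)/2 + (31*sqrt(2)/2)i


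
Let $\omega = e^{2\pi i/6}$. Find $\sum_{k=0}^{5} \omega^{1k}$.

Let ζ = ω^1 = e^(2πi·1/6). Since 6 ∤ 1, ζ ≠ 1.
Sum = Σ_{k=0}^{5} ζ^k = (ζ^6 - 1)/(ζ - 1) = (ω^{1·6} - 1)/(ζ - 1) = (1 - 1)/(ζ - 1) = 0


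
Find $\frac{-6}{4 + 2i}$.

Multiply numerator and denominator by conjugate (4 - 2i):
= (-6)(4 - 2i) / (4^2 + 2^2)
= (-24 + 12i) / 20
Divide through by 4: (-6 + 3i) / 5
= -6/5 + (3/5)i


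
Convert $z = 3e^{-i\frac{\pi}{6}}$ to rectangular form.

a = r cos θ = 3 * sqrt(3)/2 = 3*sqrt(3)/2
b = r sin θ = 3 * -1/2 = -3/2
z = 3*sqrt(3)/2 - (3/2)i


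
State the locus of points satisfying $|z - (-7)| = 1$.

|z - z0| = r describes a circle centered at z0 with radius r
Here z0 = -7 and r = 1
Locus: Circle centered at (-7, 0) with radius 1


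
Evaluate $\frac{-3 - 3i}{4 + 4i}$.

Multiply numerator and denominator by conjugate (4 - 4i):
= (-3 - 3i)(4 - 4i) / (4^2 + 4^2)
= (-24) / 32
Divide through by 8: (-3) / 4
= -3/4


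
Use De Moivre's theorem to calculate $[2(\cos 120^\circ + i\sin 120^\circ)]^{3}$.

By De Moivre: z^n = r^n(cos(nθ) + i sin(nθ))
= 2^3(cos(3*120°) + i sin(3*120°))
= 8(cos 0° + i sin 0°)
= 8


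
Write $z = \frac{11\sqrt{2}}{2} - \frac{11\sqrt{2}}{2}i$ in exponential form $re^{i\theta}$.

r = |z| = sqrt((11*sqrt(2)/2)^2 + (-11*sqrt(2)/2)^2) = sqrt(121/2 + 121/2) = sqrt(121) = 11
θ = arctan(b/a) = arctan(-7.7782/7.7782) (quadrant-adjusted) = -45° = -π/4
z = 11e^(-i*π/4)


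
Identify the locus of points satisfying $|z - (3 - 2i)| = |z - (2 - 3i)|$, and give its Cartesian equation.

|z - z1| = |z - z2| means z is equidistant from z1 and z2,
i.e. the perpendicular bisector of the segment from (3, -2) to (2, -3) (midpoint (5/2, -5/2)).
With z = x + yi, square both sides:
(x - 3)^2 + (y - (-2))^2 = (x - 2)^2 + (y - (-3))^2
The x^2 and y^2 terms cancel: -2x + (-2)y = 13 - 13 = 0
Simplify: x + y = 0
Locus: Perpendicular bisector of the segment from (3, -2) to (2, -3): the line x + y = 0


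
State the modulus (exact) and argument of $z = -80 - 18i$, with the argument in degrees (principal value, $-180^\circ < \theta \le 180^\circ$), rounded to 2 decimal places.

|z| = sqrt((-80)^2 + (-18)^2) = 82
arg(z) = arctan(b/a) = arctan(-18/-80) (quadrant-adjusted) = -167.32°


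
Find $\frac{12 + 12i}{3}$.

Divisor is real, so divide each part by 3:
= 4 + 4i


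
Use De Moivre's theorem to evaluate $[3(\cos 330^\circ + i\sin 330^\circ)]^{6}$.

By De Moivre: z^n = r^n(cos(nθ) + i sin(nθ))
= 3^6(cos(6*330°) + i sin(6*330°))
= 729(cos 180° + i sin 180°)
= -729


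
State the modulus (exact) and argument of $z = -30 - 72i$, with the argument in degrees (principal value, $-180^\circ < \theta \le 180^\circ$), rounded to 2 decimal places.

|z| = sqrt((-30)^2 + (-72)^2) = 78
arg(z) = arctan(b/a) = arctan(-72/-30) (quadrant-adjusted) = -112.62°


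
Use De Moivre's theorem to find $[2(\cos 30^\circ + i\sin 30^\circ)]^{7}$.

By De Moivre: z^n = r^n(cos(nθ) + i sin(nθ))
= 2^7(cos(7*30°) + i sin(7*30°))
= 128(cos 210° + i sin 210°)
= -64*sqrt(3) - 64i


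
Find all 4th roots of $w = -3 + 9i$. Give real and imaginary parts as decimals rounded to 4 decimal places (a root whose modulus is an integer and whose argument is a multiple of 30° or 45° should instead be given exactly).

|w| = sqrt(90) ≈ 9.486833, arg(w) ≈ 108.434949°
Root modulus = sqrt(90)^(1/4) ≈ 1.755013
Root arguments: θ_k = (arg(w) + 360°k)/4 for k = 0, 1, ..., 3
Compute each root as (root modulus)(cos θ_k + i sin θ_k) using full-precision intermediates, then round to 4 decimal places.
Roots: 1.5622 + 0.7997i, -0.7997 + 1.5622i, -1.5622 - 0.7997i, 0.7997 - 1.5622i


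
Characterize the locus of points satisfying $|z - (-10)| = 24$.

|z - z0| = r describes a circle centered at z0 with radius r
Here z0 = -10 and r = 24
Locus: Circle centered at (-10, 0) with radius 24


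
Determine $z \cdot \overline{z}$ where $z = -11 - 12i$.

z * conjugate(z) = |z|^2 = a^2 + b^2
= (-11)^2 + (-12)^2 = 265


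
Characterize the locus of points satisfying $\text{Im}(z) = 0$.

Im(z) = y where z = x + yi; the equation y = 0 is satisfied by all points with that y-coordinate
Locus: Horizontal line y = 0


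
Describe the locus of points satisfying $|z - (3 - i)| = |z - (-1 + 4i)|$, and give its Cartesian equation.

|z - z1| = |z - z2| means z is equidistant from z1 and z2,
i.e. the perpendicular bisector of the segment from (3, -1) to (-1, 4) (midpoint (1, 3/2)).
With z = x + yi, square both sides:
(x - 3)^2 + (y - (-1))^2 = (x - (-1))^2 + (y - 4)^2
The x^2 and y^2 terms cancel: -8x + 10y = 17 - 10 = 7
Simplify: 8x - 10y = -7
Locus: Perpendicular bisector of the segment from (3, -1) to (-1, 4): the line 8x - 10y = -7


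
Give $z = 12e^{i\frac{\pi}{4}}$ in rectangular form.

a = r cos θ = 12 * sqrt(2)/2 = 6*sqrt(2)
b = r sin θ = 12 * sqrt(2)/2 = 6*sqrt(2)
z = 6*sqrt(2) + 6*sqrt(2)i


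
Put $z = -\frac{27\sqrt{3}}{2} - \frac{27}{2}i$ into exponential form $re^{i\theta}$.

r = |z| = sqrt((-27*sqrt(3)/2)^2 + (-27/2)^2) = sqrt(2187/4 + 729/4) = sqrt(729) = 27
θ = arctan(b/a) = arctan(-13.5/-23.3827) (quadrant-adjusted) = -150° = -5π/6
z = 27e^(-i*5π/6)


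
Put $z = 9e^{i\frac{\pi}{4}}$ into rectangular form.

a = r cos θ = 9 * sqrt(2)/2 = 9*sqrt(2)/2
b = r sin θ = 9 * sqrt(2)/2 = 9*sqrt(2)/2
z = 9*sqrt(2)/2 + (9*sqrt(2)/2)i


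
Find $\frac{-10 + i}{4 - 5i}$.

Multiply numerator and denominator by conjugate (4 + 5i):
= (-10 + i)(4 + 5i) / (4^2 + (-5)^2)
= (-45 - 46i) / 41
= -45/41 - (46/41)i


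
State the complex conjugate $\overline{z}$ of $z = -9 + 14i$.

If z = a + bi, then conjugate(z) = a - bi
conjugate(-9 + 14i) = -9 - 14i


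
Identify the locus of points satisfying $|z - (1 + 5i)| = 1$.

|z - z0| = r describes a circle centered at z0 with radius r
Here z0 = 1 + 5i and r = 1
Locus: Circle centered at (1, 5) with radius 1


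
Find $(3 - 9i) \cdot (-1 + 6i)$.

(a1*a2 - b1*b2) + (a1*b2 + b1*a2)i
= (-3 - (-54)) + (18 + 9)i
= 51 + 27i


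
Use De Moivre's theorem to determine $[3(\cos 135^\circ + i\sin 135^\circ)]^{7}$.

By De Moivre: z^n = r^n(cos(nθ) + i sin(nθ))
= 3^7(cos(7*135°) + i sin(7*135°))
= 2187(cos 225° + i sin 225°)
= -2187*sqrt(2)/2 - (2187*sqrt(2)/2)i


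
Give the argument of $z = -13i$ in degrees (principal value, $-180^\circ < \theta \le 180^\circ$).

a = 0 and b < 0, so z lies on the negative imaginary axis: θ = -90°


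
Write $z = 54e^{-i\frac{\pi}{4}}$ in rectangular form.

a = r cos θ = 54 * sqrt(2)/2 = 27*sqrt(2)
b = r sin θ = 54 * -sqrt(2)/2 = -27*sqrt(2)
z = 27*sqrt(2) - 27*sqrt(2)i


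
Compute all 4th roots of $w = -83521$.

|w| = 83521, arg(w) = 180°
Root modulus = 83521^(1/4) = 17
Root arguments: θ_k = (180° + 360°k)/4 for k = 0, 1, ..., 3
Roots: 17*sqrt(2)/2 + (17*sqrt(2)/2)i, -17*sqrt(2)/2 + (17*sqrt(2)/2)i, -17*sqrt(2)/2 - (17*sqrt(2)/2)i, 17*sqrt(2)/2 - (17*sqrt(2)/2)i


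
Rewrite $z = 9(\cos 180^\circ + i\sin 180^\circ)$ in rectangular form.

a = r cos θ = 9 * -1 = -9
b = r sin θ = 9 * 0 = 0
z = -9


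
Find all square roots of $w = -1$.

|w| = 1, arg(w) = 180°
Root modulus = 1^(1/2) = 1
Root arguments: θ_k = (180° + 360°k)/2 for k = 0, 1, ..., 1
Roots: i, -i


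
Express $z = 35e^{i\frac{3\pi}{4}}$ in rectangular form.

a = r cos θ = 35 * -sqrt(2)/2 = -35*sqrt(2)/2
b = r sin θ = 35 * sqrt(2)/2 = 35*sqrt(2)/2
z = -35*sqrt(2)/2 + (35*sqrt(2)/2)i


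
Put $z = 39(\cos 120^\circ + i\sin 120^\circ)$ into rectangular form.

a = r cos θ = 39 * -1/2 = -39/2
b = r sin θ = 39 * sqrt(3)/2 = 39*sqrt(3)/2
z = -39/2 + (39*sqrt(3)/2)i


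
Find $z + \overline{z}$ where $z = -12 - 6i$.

z + conjugate(z) = (a + bi) + (a - bi) = 2a
= 2 * (-12) = -24


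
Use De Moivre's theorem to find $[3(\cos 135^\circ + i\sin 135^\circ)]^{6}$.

By De Moivre: z^n = r^n(cos(nθ) + i sin(nθ))
= 3^6(cos(6*135°) + i sin(6*135°))
= 729(cos 90° + i sin 90°)
= 729i


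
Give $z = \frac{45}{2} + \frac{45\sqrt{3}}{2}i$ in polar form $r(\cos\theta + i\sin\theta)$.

r = |z| = sqrt(a^2 + b^2) = sqrt((45/2)^2 + (45*sqrt(3)/2)^2) = sqrt(2025/4 + 6075/4) = sqrt(2025) = 45
θ = arctan(b/a) = arctan(38.9711/22.5) (quadrant-adjusted) = 60°
z = 45(cos 60° + i sin 60°)


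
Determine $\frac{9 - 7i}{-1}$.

Divisor is real, so divide each part by -1:
= -9 + 7i


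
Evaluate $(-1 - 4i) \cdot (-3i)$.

(a1*a2 - b1*b2) + (a1*b2 + b1*a2)i
= (0 - 12) + (3 + 0)i
= -12 + 3i


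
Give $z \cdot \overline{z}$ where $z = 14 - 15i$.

z * conjugate(z) = |z|^2 = a^2 + b^2
= 14^2 + (-15)^2 = 421


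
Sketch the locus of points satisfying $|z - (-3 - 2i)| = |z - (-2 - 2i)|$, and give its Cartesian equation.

|z - z1| = |z - z2| means z is equidistant from z1 and z2,
i.e. the perpendicular bisector of the segment from (-3, -2) to (-2, -2) (midpoint (-5/2, -2)).
With z = x + yi, square both sides:
(x - (-3))^2 + (y - (-2))^2 = (x - (-2))^2 + (y - (-2))^2
The x^2 and y^2 terms cancel: 2x + 0y = 8 - 13 = -5
Simplify: x = -5/2
Locus: Perpendicular bisector of the segment from (-3, -2) to (-2, -2): the line x = -5/2


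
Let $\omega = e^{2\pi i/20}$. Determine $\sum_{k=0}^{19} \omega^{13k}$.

Let ζ = ω^13 = e^(2πi·13/20). Since 20 ∤ 13, ζ ≠ 1.
Sum = Σ_{k=0}^{19} ζ^k = (ζ^20 - 1)/(ζ - 1) = (ω^{13·20} - 1)/(ζ - 1) = (1 - 1)/(ζ - 1) = 0


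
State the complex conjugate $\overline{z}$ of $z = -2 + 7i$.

If z = a + bi, then conjugate(z) = a - bi
conjugate(-2 + 7i) = -2 - 7i


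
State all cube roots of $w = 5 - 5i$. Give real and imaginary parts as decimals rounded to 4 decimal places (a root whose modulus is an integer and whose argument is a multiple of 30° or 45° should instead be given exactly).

|w| = sqrt(50) ≈ 7.071068, arg(w) = 315°
Root modulus = sqrt(50)^(1/3) ≈ 1.919383
Root arguments: θ_k = (315° + 360°k)/3 for k = 0, 1, ..., 2
Compute each root as (root modulus)(cos θ_k + i sin θ_k) using full-precision intermediates, then round to 4 decimal places.
Roots: -0.4968 + 1.8540i, -1.3572 - 1.3572i, 1.8540 - 0.4968i


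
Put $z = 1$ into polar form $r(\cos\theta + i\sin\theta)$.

r = |z| = sqrt(a^2 + b^2) = sqrt((1)^2 + (0)^2) = sqrt(1 + 0) = sqrt(1) = 1
b = 0 and a > 0, so z lies on the positive real axis: θ = 0°
z = 1(cos 0° + i sin 0°)


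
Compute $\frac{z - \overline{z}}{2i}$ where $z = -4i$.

z - conjugate(z) = 2bi
(z - conjugate(z))/(2i) = 2bi/(2i) = b = -4


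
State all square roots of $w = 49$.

|w| = 49, arg(w) = 0°
Root modulus = 49^(1/2) = 7
Root arguments: θ_k = (0° + 360°k)/2 for k = 0, 1, ..., 1
Roots: 7, -7


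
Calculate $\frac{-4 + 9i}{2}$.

Divisor is real, so divide each part by 2:
= -2 + (9/2)i


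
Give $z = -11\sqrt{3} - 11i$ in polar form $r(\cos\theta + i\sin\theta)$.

r = |z| = sqrt(a^2 + b^2) = sqrt((-11*sqrt(3))^2 + (-11)^2) = sqrt(363 + 121) = sqrt(484) = 22
θ = arctan(b/a) = arctan(-11/-19.0526) (quadrant-adjusted) = 210°
z = 22(cos 210° + i sin 210°)


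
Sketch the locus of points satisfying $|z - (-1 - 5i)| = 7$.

|z - z0| = r describes a circle centered at z0 with radius r
Here z0 = -1 - 5i and r = 7
Locus: Circle centered at (-1, -5) with radius 7


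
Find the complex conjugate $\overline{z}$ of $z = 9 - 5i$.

If z = a + bi, then conjugate(z) = a - bi
conjugate(9 - 5i) = 9 + 5i


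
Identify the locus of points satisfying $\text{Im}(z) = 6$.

Im(z) = y where z = x + yi; the equation y = 6 is satisfied by all points with that y-coordinate
Locus: Horizontal line y = 6


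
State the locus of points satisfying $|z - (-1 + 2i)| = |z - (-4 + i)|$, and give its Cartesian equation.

|z - z1| = |z - z2| means z is equidistant from z1 and z2,
i.e. the perpendicular bisector of the segment from (-1, 2) to (-4, 1) (midpoint (-5/2, 3/2)).
With z = x + yi, square both sides:
(x - (-1))^2 + (y - 2)^2 = (x - (-4))^2 + (y - 1)^2
The x^2 and y^2 terms cancel: -6x + (-2)y = 17 - 5 = 12
Simplify: 3x + y = -6
Locus: Perpendicular bisector of the segment from (-1, 2) to (-4, 1): the line 3x + y = -6


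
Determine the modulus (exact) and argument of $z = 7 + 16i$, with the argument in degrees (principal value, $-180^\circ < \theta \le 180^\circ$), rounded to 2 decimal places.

|z| = sqrt(7^2 + 16^2) = sqrt(305)
arg(z) = arctan(b/a) = arctan(16/7) (quadrant-adjusted) = 66.37°


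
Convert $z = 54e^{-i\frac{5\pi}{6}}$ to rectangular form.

a = r cos θ = 54 * -sqrt(3)/2 = -27*sqrt(3)
b = r sin θ = 54 * -1/2 = -27
z = -27*sqrt(3) - 27i


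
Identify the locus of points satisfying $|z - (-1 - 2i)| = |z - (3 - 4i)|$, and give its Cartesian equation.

|z - z1| = |z - z2| means z is equidistant from z1 and z2,
i.e. the perpendicular bisector of the segment from (-1, -2) to (3, -4) (midpoint (1, -3)).
With z = x + yi, square both sides:
(x - (-1))^2 + (y - (-2))^2 = (x - 3)^2 + (y - (-4))^2
The x^2 and y^2 terms cancel: 8x + (-4)y = 25 - 5 = 20
Simplify: 2x - y = 5
Locus: Perpendicular bisector of the segment from (-1, -2) to (3, -4): the line 2x - y = 5


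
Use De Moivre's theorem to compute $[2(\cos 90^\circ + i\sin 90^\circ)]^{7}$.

By De Moivre: z^n = r^n(cos(nθ) + i sin(nθ))
= 2^7(cos(7*90°) + i sin(7*90°))
= 128(cos 270° + i sin 270°)
= -128i


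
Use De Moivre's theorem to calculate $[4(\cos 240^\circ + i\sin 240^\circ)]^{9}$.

By De Moivre: z^n = r^n(cos(nθ) + i sin(nθ))
= 4^9(cos(9*240°) + i sin(9*240°))
= 262144(cos 0° + i sin 0°)
= 262144


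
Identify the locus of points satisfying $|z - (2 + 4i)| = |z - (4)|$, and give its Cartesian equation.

|z - z1| = |z - z2| means z is equidistant from z1 and z2,
i.e. the perpendicular bisector of the segment from (2, 4) to (4, 0) (midpoint (3, 2)).
With z = x + yi, square both sides:
(x - 2)^2 + (y - 4)^2 = (x - 4)^2 + (y - 0)^2
The x^2 and y^2 terms cancel: 4x + (-8)y = 16 - 20 = -4
Simplify: x - 2y = -1
Locus: Perpendicular bisector of the segment from (2, 4) to (4, 0): the line x - 2y = -1


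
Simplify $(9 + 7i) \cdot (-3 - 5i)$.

(a1*a2 - b1*b2) + (a1*b2 + b1*a2)i
= (-27 - (-35)) + (-45 + (-21))i
= 8 - 66i


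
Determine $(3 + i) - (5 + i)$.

(3 - 5) + (1 - 1)i = -2


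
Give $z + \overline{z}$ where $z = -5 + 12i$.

z + conjugate(z) = (a + bi) + (a - bi) = 2a
= 2 * (-5) = -10


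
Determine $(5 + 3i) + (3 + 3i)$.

(5 + 3) + (3 + 3)i = 8 + 6i


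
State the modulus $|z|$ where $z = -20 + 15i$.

|z| = sqrt(a^2 + b^2) = sqrt((-20)^2 + 15^2) = sqrt(625) = 25


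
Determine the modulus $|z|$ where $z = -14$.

|z| = sqrt(a^2 + b^2) = sqrt((-14)^2 + 0^2) = sqrt(196) = 14


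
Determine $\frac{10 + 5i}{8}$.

Divisor is real, so divide each part by 8:
= 5/4 + (5/8)i


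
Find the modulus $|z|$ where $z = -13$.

|z| = sqrt(a^2 + b^2) = sqrt((-13)^2 + 0^2) = sqrt(169) = 13


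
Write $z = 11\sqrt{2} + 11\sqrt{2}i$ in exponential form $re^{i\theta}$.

r = |z| = sqrt((11*sqrt(2))^2 + (11*sqrt(2))^2) = sqrt(242 + 242) = sqrt(484) = 22
θ = arctan(b/a) = arctan(15.5563/15.5563) (quadrant-adjusted) = 45° = π/4
z = 22e^(i*π/4)


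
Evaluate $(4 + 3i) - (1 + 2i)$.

(4 - 1) + (3 - 2)i = 3 + i


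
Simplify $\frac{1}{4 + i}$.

Multiply numerator and denominator by conjugate (4 - i):
= (1)(4 - i) / (4^2 + 1^2)
= (4 - i) / 17
= 4/17 - (1/17)i


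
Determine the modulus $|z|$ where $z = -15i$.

|z| = sqrt(a^2 + b^2) = sqrt(0^2 + (-15)^2) = sqrt(225) = 15


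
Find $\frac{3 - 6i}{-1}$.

Divisor is real, so divide each part by -1:
= -3 + 6i


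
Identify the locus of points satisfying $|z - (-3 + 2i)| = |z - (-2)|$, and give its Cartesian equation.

|z - z1| = |z - z2| means z is equidistant from z1 and z2,
i.e. the perpendicular bisector of the segment from (-3, 2) to (-2, 0) (midpoint (-5/2, 1)).
With z = x + yi, square both sides:
(x - (-3))^2 + (y - 2)^2 = (x - (-2))^2 + (y - 0)^2
The x^2 and y^2 terms cancel: 2x + (-4)y = 4 - 13 = -9
Simplify: 2x - 4y = -9
Locus: Perpendicular bisector of the segment from (-3, 2) to (-2, 0): the line 2x - 4y = -9


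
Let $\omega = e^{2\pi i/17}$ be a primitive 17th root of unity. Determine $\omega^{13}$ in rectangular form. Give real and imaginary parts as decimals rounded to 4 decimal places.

ω^13 = e^(2πi·13/17) = e^(i·26π/17)
= cos(26π/17) + i sin(26π/17)
= 0.0923 - 0.9957i


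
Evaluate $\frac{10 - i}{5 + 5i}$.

Multiply numerator and denominator by conjugate (5 - 5i):
= (10 - i)(5 - 5i) / (5^2 + 5^2)
= (45 - 55i) / 50
Divide through by 5: (9 - 11i) / 10
= 9/10 - (11/10)i


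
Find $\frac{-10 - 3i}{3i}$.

Multiply numerator and denominator by conjugate (-3i):
= (-10 - 3i)(-3i) / (0^2 + 3^2)
= (-9 + 30i) / 9
Divide through by 3: (-3 + 10i) / 3
= -1 + (10/3)i


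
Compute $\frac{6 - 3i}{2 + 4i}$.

Multiply numerator and denominator by conjugate (2 - 4i):
= (6 - 3i)(2 - 4i) / (2^2 + 4^2)
= (-30i) / 20
Divide through by 10: (-3i) / 2
= 0 - (3/2)i


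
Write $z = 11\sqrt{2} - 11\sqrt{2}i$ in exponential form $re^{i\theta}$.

r = |z| = sqrt((11*sqrt(2))^2 + (-11*sqrt(2))^2) = sqrt(242 + 242) = sqrt(484) = 22
θ = arctan(b/a) = arctan(-15.5563/15.5563) (quadrant-adjusted) = -45° = -π/4
z = 22e^(-i*π/4)


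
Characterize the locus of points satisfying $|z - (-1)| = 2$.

|z - z0| = r describes a circle centered at z0 with radius r
Here z0 = -1 and r = 2
Locus: Circle centered at (-1, 0) with radius 2


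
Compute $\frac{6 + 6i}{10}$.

Divisor is real, so divide each part by 10:
= 3/5 + (3/5)i


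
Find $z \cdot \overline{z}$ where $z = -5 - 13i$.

z * conjugate(z) = |z|^2 = a^2 + b^2
= (-5)^2 + (-13)^2 = 194


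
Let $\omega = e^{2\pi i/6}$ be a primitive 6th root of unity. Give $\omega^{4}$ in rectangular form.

ω^4 = e^(2πi·4/6) = e^(i·4π/3)
= cos(4π/3) + i sin(4π/3)
= -1/2 - (sqrt(3)/2)i


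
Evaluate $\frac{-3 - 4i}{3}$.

Divisor is real, so divide each part by 3:
= -1 - (4/3)i


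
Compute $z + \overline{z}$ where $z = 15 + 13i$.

z + conjugate(z) = (a + bi) + (a - bi) = 2a
= 2 * 15 = 30


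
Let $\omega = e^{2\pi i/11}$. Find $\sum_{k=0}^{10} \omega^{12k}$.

Let ζ = ω^12 = e^(2πi·12/11). Since 11 ∤ 12, ζ ≠ 1.
Sum = Σ_{k=0}^{10} ζ^k = (ζ^11 - 1)/(ζ - 1) = (ω^{12·11} - 1)/(ζ - 1) = (1 - 1)/(ζ - 1) = 0


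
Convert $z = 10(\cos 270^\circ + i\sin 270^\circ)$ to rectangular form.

a = r cos θ = 10 * 0 = 0
b = r sin θ = 10 * -1 = -10
z = -10i


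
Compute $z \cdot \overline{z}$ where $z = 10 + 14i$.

z * conjugate(z) = |z|^2 = a^2 + b^2
= 10^2 + 14^2 = 296


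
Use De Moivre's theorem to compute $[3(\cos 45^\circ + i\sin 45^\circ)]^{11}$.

By De Moivre: z^n = r^n(cos(nθ) + i sin(nθ))
= 3^11(cos(11*45°) + i sin(11*45°))
= 177147(cos 135° + i sin 135°)
= -177147*sqrt(2)/2 + (177147*sqrt(2)/2)i


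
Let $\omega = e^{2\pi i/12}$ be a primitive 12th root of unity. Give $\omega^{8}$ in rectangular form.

ω^8 = e^(2πi·8/12) = e^(i·4π/3)
= cos(4π/3) + i sin(4π/3)
= -1/2 - (sqrt(3)/2)i


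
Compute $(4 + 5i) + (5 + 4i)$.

(4 + 5) + (5 + 4)i = 9 + 9i


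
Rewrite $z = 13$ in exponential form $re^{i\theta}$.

r = |z| = sqrt((13)^2 + (0)^2) = sqrt(169 + 0) = sqrt(169) = 13
b = 0 and a > 0, so z lies on the positive real axis: θ = 0
z = 13e^(i*0) = 13
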